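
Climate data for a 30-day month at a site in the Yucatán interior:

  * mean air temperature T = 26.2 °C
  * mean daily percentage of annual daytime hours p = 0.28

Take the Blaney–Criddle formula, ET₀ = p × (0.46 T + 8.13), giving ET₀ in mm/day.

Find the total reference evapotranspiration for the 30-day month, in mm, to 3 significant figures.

ET₀ = 0.28 × (0.46 × 26.2 + 8.13) = 0.28 × 20.182 = 5.6510 mm/d
Monthly total = 5.6510 × 30 = 169.530 mm

170 mm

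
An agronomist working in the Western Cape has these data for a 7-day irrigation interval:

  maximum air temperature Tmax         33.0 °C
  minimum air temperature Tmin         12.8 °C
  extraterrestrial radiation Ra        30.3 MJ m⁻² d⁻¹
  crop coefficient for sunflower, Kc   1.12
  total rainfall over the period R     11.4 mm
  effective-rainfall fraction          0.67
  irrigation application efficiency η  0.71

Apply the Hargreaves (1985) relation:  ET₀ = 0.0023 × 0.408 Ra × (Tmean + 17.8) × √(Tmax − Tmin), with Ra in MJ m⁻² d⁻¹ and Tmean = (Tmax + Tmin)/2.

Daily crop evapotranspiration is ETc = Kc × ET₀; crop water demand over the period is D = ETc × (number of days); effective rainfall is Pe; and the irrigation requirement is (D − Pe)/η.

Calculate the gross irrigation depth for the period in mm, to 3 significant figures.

46.7 mm

Tmean = (33.0 + 12.8)/2 = 22.90 °C
0.408 Ra = 0.408 × 30.3 = 12.3624 mm/d equivalent
ET₀ = 0.0023 × 12.3624 × (22.90 + 17.8) × √20.2 = 0.0023 × 12.3624 × 40.70 × 4.4944 = 5.2011 mm/d
ETc = Kc × ET₀ = 1.12 × 5.2011 = 5.8252 mm/d
Crop demand D = ETc × 7 d = 5.8252 × 7 = 40.776 mm
Pe = 0.67 × 11.4 = 7.638 mm
D − Pe = 40.776 − 7.638 = 33.138 mm
Gross irrigation = 33.138 / 0.71 = 46.673 mm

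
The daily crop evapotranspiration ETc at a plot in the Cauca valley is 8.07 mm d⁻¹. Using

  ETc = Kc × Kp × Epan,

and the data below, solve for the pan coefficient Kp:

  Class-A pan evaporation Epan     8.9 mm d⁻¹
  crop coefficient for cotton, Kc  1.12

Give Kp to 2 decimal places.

ETc = Kc × Kp × Epan  ⇒  Kp = ETc / (Kc × Epan)
Kp = 8.07 / (1.12 × 8.9) = 8.07 / 9.968 = 0.8096

0.81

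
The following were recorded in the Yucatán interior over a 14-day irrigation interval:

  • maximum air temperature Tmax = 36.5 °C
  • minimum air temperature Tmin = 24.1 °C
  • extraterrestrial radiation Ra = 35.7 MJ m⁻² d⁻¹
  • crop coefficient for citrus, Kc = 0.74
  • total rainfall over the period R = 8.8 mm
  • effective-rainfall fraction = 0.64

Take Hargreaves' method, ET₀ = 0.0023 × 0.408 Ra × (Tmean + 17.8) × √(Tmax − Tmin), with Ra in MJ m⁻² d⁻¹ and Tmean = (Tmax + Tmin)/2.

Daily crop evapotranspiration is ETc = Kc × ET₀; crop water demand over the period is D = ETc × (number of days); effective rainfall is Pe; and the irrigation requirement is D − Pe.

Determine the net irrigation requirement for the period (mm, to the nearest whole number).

53 mm

Tmean = (36.5 + 24.1)/2 = 30.30 °C
0.408 Ra = 0.408 × 35.7 = 14.5656 mm/d equivalent
ET₀ = 0.0023 × 14.5656 × (30.30 + 17.8) × √12.4 = 0.0023 × 14.5656 × 48.10 × 3.5214 = 5.6744 mm/d
ETc = Kc × ET₀ = 0.74 × 5.6744 = 4.1991 mm/d
Crop demand D = ETc × 14 d = 4.1991 × 14 = 58.787 mm
Pe = 0.64 × 8.8 = 5.632 mm
D − Pe = 58.787 − 5.632 = 53.155 mm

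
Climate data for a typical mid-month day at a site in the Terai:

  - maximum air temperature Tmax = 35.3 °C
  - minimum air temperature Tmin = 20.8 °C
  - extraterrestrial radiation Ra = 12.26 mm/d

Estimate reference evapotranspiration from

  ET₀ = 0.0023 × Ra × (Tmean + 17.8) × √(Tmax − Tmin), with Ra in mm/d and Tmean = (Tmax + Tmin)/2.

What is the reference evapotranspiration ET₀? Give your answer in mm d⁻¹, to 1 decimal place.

Tmean = (35.3 + 20.8)/2 = 28.05 °C
ET₀ = 0.0023 × 12.26 × (28.05 + 17.8) × √14.5 = 0.0023 × 12.26 × 45.85 × 3.8079 = 4.9232 mm/d

4.9 mm d⁻¹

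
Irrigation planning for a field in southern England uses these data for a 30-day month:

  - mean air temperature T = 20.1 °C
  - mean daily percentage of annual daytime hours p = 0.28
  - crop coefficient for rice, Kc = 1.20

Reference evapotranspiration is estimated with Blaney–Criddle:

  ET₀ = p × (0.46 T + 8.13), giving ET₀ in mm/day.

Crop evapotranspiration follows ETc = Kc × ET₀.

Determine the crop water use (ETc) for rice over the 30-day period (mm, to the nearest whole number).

ET₀ = 0.28 × (0.46 × 20.1 + 8.13) = 0.28 × 17.376 = 4.8653 mm/d
ETc = Kc × ET₀ = 1.20 × 4.8653 = 5.8384 mm/d
Over 30 days: 5.8384 × 30 = 175.152 mm

175 mm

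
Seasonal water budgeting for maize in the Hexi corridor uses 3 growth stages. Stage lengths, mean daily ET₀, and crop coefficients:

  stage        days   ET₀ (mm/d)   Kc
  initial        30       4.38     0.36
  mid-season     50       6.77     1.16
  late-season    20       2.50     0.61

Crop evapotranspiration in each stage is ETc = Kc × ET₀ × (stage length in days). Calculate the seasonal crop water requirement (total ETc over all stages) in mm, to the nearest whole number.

470 mm

initial: 0.36 × 4.38 × 30 = 47.30 mm
mid-season: 1.16 × 6.77 × 50 = 392.66 mm
late-season: 0.61 × 2.50 × 20 = 30.50 mm
Seasonal total = 470.46 mm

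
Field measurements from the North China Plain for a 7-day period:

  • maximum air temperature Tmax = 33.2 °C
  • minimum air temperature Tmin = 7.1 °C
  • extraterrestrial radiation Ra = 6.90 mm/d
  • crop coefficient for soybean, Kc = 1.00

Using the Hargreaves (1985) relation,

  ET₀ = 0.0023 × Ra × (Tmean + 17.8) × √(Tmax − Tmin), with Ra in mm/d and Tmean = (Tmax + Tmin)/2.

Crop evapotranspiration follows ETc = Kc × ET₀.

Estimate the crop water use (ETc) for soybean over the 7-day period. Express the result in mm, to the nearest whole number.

22 mm

Tmean = (33.2 + 7.1)/2 = 20.15 °C
ET₀ = 0.0023 × 6.90 × (20.15 + 17.8) × √26.1 = 0.0023 × 6.90 × 37.95 × 5.1088 = 3.0769 mm/d
ETc = Kc × ET₀ = 1.00 × 3.0769 = 3.0769 mm/d
Over 7 days: 3.0769 × 7 = 21.538 mm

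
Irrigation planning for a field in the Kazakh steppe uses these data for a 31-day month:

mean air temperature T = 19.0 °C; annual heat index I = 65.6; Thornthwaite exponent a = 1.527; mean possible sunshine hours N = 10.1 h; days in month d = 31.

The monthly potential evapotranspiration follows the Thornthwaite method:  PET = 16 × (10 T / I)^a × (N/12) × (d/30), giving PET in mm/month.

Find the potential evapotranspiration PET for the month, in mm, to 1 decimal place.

10T/I = 10 × 19.0 / 65.6 = 2.8963
(10T/I)^a = 2.8963^1.527 = 5.0727
Uncorrected PET = 16 × 5.0727 = 81.163 mm
Correction = (N/12)(d/30) = (10.1/12)(31/30) = 0.8697
PET = 81.163 × 0.8697 = 70.587 mm/month

70.6 mm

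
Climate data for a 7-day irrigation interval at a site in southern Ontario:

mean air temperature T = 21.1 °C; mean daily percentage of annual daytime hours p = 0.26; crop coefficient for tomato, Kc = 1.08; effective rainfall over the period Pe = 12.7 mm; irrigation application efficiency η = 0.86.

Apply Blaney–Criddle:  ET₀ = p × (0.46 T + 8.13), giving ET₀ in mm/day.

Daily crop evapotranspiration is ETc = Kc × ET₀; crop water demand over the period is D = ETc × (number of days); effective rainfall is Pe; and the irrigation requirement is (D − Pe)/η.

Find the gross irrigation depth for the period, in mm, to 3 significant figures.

ET₀ = 0.26 × (0.46 × 21.1 + 8.13) = 0.26 × 17.836 = 4.6374 mm/d
ETc = Kc × ET₀ = 1.08 × 4.6374 = 5.0084 mm/d
Crop demand D = ETc × 7 d = 5.0084 × 7 = 35.059 mm
D − Pe = 35.059 − 12.7 = 22.359 mm
Gross irrigation = 22.359 / 0.86 = 25.999 mm

26.0 mm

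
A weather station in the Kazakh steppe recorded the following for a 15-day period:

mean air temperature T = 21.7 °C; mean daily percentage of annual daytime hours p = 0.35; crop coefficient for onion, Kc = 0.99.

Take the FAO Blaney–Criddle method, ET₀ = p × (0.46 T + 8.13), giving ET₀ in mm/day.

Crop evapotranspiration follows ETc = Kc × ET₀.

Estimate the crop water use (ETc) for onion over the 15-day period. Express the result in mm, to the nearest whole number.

94 mm

ET₀ = 0.35 × (0.46 × 21.7 + 8.13) = 0.35 × 18.112 = 6.3392 mm/d
ETc = Kc × ET₀ = 0.99 × 6.3392 = 6.2758 mm/d
Over 15 days: 6.2758 × 15 = 94.137 mm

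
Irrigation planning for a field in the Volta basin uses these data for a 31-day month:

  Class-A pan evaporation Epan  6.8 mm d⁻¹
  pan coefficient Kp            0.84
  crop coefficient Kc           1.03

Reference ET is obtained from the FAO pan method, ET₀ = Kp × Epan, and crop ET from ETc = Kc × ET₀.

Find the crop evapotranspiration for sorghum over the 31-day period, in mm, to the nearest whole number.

182 mm

ET₀ = 0.84 × 6.8 = 5.7120 mm/d
ETc = Kc × ET₀ = 1.03 × 5.7120 = 5.8834 mm/d
Over 31 days: 5.8834 × 31 = 182.385 mm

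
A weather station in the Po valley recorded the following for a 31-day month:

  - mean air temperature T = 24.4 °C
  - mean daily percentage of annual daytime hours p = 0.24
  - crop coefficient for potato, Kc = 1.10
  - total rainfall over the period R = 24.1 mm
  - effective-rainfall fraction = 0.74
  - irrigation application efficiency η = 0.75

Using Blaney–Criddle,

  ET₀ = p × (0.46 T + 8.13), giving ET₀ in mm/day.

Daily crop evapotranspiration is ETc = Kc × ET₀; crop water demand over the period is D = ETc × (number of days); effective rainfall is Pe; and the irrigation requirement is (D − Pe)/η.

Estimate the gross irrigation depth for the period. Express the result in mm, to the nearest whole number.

ET₀ = 0.24 × (0.46 × 24.4 + 8.13) = 0.24 × 19.354 = 4.6450 mm/d
ETc = Kc × ET₀ = 1.10 × 4.6450 = 5.1095 mm/d
Crop demand D = ETc × 31 d = 5.1095 × 31 = 158.395 mm
Pe = 0.74 × 24.1 = 17.834 mm
D − Pe = 158.395 − 17.834 = 140.561 mm
Gross irrigation = 140.561 / 0.75 = 187.415 mm

187 mm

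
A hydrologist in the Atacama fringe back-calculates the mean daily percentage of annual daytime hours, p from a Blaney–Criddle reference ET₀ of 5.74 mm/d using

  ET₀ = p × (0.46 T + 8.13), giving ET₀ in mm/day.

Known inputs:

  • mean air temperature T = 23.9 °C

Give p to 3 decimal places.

0.300

p = ET₀ / (0.46 T + 8.13) = 5.74 / (0.46 × 23.9 + 8.13) = 5.74 / 19.124 = 0.3001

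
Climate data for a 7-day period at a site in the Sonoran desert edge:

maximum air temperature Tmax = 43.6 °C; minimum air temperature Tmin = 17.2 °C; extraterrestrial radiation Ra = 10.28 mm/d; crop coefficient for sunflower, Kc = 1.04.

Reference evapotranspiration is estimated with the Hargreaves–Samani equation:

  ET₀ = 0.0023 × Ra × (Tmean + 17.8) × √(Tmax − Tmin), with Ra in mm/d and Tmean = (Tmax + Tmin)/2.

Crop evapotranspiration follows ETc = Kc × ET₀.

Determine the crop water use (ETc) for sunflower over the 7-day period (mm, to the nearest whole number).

Tmean = (43.6 + 17.2)/2 = 30.40 °C
ET₀ = 0.0023 × 10.28 × (30.40 + 17.8) × √26.4 = 0.0023 × 10.28 × 48.20 × 5.1381 = 5.8556 mm/d
ETc = Kc × ET₀ = 1.04 × 5.8556 = 6.0898 mm/d
Over 7 days: 6.0898 × 7 = 42.629 mm

43 mm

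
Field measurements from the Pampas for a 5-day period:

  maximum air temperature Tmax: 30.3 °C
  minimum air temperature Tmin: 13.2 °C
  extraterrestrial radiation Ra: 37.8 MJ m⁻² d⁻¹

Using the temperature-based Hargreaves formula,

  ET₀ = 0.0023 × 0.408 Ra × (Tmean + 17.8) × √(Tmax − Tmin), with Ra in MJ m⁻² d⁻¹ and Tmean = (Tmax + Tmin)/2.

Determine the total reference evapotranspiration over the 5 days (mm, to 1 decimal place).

29.0 mm

Tmean = (30.3 + 13.2)/2 = 21.75 °C
0.408 Ra = 0.408 × 37.8 = 15.4224 mm/d equivalent
ET₀ = 0.0023 × 15.4224 × (21.75 + 17.8) × √17.1 = 0.0023 × 15.4224 × 39.55 × 4.1352 = 5.8013 mm/d
Over 5 days: 5.8013 × 5 = 29.007 mm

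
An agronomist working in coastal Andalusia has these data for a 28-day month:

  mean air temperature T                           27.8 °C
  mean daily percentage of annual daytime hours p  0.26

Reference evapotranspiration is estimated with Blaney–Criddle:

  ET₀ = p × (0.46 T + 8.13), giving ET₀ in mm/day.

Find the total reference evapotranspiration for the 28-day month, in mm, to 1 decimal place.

152.3 mm

ET₀ = 0.26 × (0.46 × 27.8 + 8.13) = 0.26 × 20.918 = 5.4387 mm/d
Monthly total = 5.4387 × 28 = 152.284 mm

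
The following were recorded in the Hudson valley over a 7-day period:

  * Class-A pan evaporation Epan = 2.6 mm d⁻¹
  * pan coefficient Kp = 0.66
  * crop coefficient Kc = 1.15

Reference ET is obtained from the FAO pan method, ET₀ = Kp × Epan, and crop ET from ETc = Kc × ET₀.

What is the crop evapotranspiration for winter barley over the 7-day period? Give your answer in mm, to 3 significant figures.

ET₀ = 0.66 × 2.6 = 1.7160 mm/d
ETc = Kc × ET₀ = 1.15 × 1.7160 = 1.9734 mm/d
Over 7 days: 1.9734 × 7 = 13.814 mm

13.8 mm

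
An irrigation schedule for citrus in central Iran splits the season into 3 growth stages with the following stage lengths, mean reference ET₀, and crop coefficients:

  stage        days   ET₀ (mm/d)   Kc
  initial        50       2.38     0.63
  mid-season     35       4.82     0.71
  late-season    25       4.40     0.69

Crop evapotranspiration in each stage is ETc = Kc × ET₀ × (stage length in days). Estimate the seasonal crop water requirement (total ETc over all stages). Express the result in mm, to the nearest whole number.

initial: 0.63 × 2.38 × 50 = 74.97 mm
mid-season: 0.71 × 4.82 × 35 = 119.78 mm
late-season: 0.69 × 4.40 × 25 = 75.90 mm
Seasonal total = 270.65 mm

271 mm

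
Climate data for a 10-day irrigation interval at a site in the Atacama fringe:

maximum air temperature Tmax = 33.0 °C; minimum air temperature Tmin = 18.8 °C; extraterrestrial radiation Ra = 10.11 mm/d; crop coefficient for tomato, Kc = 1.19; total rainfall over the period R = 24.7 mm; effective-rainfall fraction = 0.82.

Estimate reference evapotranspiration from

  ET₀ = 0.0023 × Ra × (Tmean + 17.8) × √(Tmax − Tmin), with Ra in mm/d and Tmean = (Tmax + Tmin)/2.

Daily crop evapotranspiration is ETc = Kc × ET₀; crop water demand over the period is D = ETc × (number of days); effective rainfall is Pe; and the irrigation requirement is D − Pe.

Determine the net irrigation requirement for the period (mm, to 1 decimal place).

25.3 mm

Tmean = (33.0 + 18.8)/2 = 25.90 °C
ET₀ = 0.0023 × 10.11 × (25.90 + 17.8) × √14.2 = 0.0023 × 10.11 × 43.70 × 3.7683 = 3.8292 mm/d
ETc = Kc × ET₀ = 1.19 × 3.8292 = 4.5567 mm/d
Crop demand D = ETc × 10 d = 4.5567 × 10 = 45.567 mm
Pe = 0.82 × 24.7 = 20.254 mm
D − Pe = 45.567 − 20.254 = 25.313 mm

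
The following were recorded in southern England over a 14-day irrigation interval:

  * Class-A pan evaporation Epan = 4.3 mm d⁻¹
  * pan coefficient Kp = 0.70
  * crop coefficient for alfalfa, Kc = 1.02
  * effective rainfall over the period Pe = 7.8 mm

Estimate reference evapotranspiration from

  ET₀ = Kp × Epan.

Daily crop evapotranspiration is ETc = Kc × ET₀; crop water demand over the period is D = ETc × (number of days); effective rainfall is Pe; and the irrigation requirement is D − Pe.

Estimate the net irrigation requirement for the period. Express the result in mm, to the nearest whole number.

35 mm

ET₀ = 0.70 × 4.3 = 3.0100 mm/d
ETc = Kc × ET₀ = 1.02 × 3.0100 = 3.0702 mm/d
Crop demand D = ETc × 14 d = 3.0702 × 14 = 42.983 mm
D − Pe = 42.983 − 7.8 = 35.183 mm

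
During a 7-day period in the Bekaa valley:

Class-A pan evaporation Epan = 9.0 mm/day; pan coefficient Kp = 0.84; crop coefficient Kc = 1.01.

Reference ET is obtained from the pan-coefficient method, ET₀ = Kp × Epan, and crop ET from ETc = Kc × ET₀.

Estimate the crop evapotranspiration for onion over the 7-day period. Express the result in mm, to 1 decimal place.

ET₀ = 0.84 × 9.0 = 7.5600 mm/d
ETc = Kc × ET₀ = 1.01 × 7.5600 = 7.6356 mm/d
Over 7 days: 7.6356 × 7 = 53.449 mm

53.4 mm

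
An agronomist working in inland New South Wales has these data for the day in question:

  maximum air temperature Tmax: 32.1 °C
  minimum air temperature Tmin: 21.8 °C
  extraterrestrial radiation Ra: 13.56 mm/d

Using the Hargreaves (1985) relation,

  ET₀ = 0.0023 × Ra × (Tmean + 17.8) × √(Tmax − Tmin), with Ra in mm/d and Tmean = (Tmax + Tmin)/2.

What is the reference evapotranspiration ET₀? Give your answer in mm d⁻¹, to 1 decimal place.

Tmean = (32.1 + 21.8)/2 = 26.95 °C
ET₀ = 0.0023 × 13.56 × (26.95 + 17.8) × √10.3 = 0.0023 × 13.56 × 44.75 × 3.2094 = 4.4792 mm/d

4.5 mm d⁻¹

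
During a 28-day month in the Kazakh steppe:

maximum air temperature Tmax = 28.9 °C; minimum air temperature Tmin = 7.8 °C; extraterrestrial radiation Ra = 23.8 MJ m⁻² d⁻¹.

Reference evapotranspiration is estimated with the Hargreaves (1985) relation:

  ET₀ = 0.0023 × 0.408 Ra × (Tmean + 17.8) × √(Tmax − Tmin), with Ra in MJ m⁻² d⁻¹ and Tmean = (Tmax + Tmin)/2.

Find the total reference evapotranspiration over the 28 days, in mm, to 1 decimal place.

Tmean = (28.9 + 7.8)/2 = 18.35 °C
0.408 Ra = 0.408 × 23.8 = 9.7104 mm/d equivalent
ET₀ = 0.0023 × 9.7104 × (18.35 + 17.8) × √21.1 = 0.0023 × 9.7104 × 36.15 × 4.5935 = 3.7087 mm/d
Over 28 days: 3.7087 × 28 = 103.844 mm

103.8 mm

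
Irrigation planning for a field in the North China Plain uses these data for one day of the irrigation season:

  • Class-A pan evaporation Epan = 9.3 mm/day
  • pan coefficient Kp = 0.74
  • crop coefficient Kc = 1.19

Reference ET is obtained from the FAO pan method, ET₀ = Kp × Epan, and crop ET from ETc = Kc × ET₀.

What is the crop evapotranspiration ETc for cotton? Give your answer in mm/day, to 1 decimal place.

8.2 mm/day

ET₀ = 0.74 × 9.3 = 6.8820 mm/d
ETc = Kc × ET₀ = 1.19 × 6.8820 = 8.1896 mm/d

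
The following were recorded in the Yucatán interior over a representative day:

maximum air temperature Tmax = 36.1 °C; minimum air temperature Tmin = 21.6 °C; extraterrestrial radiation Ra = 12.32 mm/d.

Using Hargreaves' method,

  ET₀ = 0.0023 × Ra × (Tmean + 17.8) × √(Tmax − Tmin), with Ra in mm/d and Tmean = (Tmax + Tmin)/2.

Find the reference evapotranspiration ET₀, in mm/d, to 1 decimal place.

Tmean = (36.1 + 21.6)/2 = 28.85 °C
ET₀ = 0.0023 × 12.32 × (28.85 + 17.8) × √14.5 = 0.0023 × 12.32 × 46.65 × 3.8079 = 5.0336 mm/d

5.0 mm/d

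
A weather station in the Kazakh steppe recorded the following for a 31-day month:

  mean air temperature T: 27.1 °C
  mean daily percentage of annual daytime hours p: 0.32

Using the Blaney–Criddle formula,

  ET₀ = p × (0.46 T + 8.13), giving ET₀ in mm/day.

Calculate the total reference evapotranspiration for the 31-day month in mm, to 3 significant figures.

ET₀ = 0.32 × (0.46 × 27.1 + 8.13) = 0.32 × 20.596 = 6.5907 mm/d
Monthly total = 6.5907 × 31 = 204.312 mm

204 mm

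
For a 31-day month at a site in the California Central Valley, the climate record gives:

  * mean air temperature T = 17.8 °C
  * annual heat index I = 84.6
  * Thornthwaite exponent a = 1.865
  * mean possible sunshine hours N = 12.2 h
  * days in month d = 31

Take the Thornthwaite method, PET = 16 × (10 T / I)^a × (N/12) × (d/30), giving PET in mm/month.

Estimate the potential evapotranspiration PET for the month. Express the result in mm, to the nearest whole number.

67 mm

10T/I = 10 × 17.8 / 84.6 = 2.1040
(10T/I)^a = 2.1040^1.865 = 4.0039
Uncorrected PET = 16 × 4.0039 = 64.062 mm
Correction = (N/12)(d/30) = (12.2/12)(31/30) = 1.0506
PET = 64.062 × 1.0506 = 67.304 mm/month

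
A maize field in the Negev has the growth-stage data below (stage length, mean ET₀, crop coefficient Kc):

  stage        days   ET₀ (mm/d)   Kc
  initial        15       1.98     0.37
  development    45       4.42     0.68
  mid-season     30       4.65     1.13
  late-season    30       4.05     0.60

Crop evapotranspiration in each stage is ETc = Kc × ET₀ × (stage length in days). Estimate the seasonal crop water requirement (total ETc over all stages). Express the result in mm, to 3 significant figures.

377 mm

initial: 0.37 × 1.98 × 15 = 10.99 mm
development: 0.68 × 4.42 × 45 = 135.25 mm
mid-season: 1.13 × 4.65 × 30 = 157.64 mm
late-season: 0.60 × 4.05 × 30 = 72.90 mm
Seasonal total = 376.78 mm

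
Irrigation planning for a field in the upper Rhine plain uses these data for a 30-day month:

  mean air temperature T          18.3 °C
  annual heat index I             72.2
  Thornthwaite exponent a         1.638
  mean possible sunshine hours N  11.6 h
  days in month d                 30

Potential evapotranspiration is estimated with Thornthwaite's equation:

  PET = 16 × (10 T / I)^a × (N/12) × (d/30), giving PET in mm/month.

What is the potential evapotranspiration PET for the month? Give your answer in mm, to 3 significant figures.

71.0 mm

10T/I = 10 × 18.3 / 72.2 = 2.5346
(10T/I)^a = 2.5346^1.638 = 4.5878
Uncorrected PET = 16 × 4.5878 = 73.405 mm
Correction = (N/12)(d/30) = (11.6/12)(30/30) = 0.9667
PET = 73.405 × 0.9667 = 70.961 mm/month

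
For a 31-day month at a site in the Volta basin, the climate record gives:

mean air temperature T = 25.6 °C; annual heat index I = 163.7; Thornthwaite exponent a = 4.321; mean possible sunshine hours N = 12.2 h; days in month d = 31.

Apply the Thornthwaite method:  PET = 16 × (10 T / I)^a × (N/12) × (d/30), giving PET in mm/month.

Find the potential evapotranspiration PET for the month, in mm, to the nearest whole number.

10T/I = 10 × 25.6 / 163.7 = 1.5638
(10T/I)^a = 1.5638^4.321 = 6.9033
Uncorrected PET = 16 × 6.9033 = 110.453 mm
Correction = (N/12)(d/30) = (12.2/12)(31/30) = 1.0506
PET = 110.453 × 1.0506 = 116.042 mm/month

116 mm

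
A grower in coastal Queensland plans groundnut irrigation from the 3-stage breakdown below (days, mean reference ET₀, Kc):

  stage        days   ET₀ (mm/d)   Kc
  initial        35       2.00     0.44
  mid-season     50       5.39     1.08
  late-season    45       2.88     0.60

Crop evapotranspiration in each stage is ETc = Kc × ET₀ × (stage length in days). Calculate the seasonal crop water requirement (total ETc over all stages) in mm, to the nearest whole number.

initial: 0.44 × 2.00 × 35 = 30.80 mm
mid-season: 1.08 × 5.39 × 50 = 291.06 mm
late-season: 0.60 × 2.88 × 45 = 77.76 mm
Seasonal total = 399.62 mm

400 mm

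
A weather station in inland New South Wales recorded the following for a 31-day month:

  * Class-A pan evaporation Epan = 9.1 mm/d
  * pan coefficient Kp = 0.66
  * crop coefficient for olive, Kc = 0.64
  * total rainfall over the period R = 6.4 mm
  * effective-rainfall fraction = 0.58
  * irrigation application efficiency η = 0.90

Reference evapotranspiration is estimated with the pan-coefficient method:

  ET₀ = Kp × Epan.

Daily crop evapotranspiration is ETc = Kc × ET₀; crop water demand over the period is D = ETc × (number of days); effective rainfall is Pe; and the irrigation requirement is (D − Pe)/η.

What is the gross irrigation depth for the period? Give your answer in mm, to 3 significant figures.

ET₀ = 0.66 × 9.1 = 6.0060 mm/d
ETc = Kc × ET₀ = 0.64 × 6.0060 = 3.8438 mm/d
Crop demand D = ETc × 31 d = 3.8438 × 31 = 119.158 mm
Pe = 0.58 × 6.4 = 3.712 mm
D − Pe = 119.158 − 3.712 = 115.446 mm
Gross irrigation = 115.446 / 0.90 = 128.273 mm

128 mm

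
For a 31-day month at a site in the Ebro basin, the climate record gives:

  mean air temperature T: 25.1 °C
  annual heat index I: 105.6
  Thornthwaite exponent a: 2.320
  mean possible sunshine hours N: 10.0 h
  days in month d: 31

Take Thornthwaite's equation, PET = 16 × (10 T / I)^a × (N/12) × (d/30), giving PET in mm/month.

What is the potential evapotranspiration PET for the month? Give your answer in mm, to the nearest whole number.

10T/I = 10 × 25.1 / 105.6 = 2.3769
(10T/I)^a = 2.3769^2.320 = 7.4532
Uncorrected PET = 16 × 7.4532 = 119.251 mm
Correction = (N/12)(d/30) = (10.0/12)(31/30) = 0.8611
PET = 119.251 × 0.8611 = 102.687 mm/month

103 mm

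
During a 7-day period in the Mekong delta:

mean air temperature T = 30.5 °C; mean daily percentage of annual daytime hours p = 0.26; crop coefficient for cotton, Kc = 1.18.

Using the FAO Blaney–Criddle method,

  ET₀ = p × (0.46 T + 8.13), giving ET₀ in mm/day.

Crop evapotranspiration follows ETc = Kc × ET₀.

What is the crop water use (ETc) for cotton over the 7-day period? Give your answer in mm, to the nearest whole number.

ET₀ = 0.26 × (0.46 × 30.5 + 8.13) = 0.26 × 22.160 = 5.7616 mm/d
ETc = Kc × ET₀ = 1.18 × 5.7616 = 6.7987 mm/d
Over 7 days: 6.7987 × 7 = 47.591 mm

48 mm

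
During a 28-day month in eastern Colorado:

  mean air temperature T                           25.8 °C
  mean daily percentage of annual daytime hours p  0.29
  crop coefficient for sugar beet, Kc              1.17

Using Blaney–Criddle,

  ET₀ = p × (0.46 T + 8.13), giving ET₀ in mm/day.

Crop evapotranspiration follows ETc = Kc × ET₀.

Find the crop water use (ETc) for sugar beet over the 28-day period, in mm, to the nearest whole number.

190 mm

ET₀ = 0.29 × (0.46 × 25.8 + 8.13) = 0.29 × 19.998 = 5.7994 mm/d
ETc = Kc × ET₀ = 1.17 × 5.7994 = 6.7853 mm/d
Over 28 days: 6.7853 × 28 = 189.988 mm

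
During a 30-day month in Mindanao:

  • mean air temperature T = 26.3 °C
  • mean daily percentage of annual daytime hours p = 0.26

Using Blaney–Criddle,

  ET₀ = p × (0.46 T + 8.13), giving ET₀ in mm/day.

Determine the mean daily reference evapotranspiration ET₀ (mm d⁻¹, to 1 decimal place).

ET₀ = 0.26 × (0.46 × 26.3 + 8.13) = 0.26 × 20.228 = 5.2593 mm/d

5.3 mm d⁻¹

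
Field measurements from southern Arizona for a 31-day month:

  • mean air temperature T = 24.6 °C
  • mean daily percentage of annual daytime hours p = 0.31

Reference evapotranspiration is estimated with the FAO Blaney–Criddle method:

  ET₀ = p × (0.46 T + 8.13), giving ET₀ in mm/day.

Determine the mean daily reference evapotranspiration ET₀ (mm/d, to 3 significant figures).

6.03 mm/d

ET₀ = 0.31 × (0.46 × 24.6 + 8.13) = 0.31 × 19.446 = 6.0283 mm/d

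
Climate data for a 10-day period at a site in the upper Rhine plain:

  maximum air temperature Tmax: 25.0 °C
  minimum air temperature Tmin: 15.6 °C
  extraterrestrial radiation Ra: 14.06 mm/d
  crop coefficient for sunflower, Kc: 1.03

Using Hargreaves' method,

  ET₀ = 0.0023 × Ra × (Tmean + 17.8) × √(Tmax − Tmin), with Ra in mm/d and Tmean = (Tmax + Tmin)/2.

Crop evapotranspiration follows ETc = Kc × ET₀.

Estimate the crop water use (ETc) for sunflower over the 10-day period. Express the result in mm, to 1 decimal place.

38.9 mm

Tmean = (25.0 + 15.6)/2 = 20.30 °C
ET₀ = 0.0023 × 14.06 × (20.30 + 17.8) × √9.4 = 0.0023 × 14.06 × 38.10 × 3.0659 = 3.7774 mm/d
ETc = Kc × ET₀ = 1.03 × 3.7774 = 3.8907 mm/d
Over 10 days: 3.8907 × 10 = 38.907 mm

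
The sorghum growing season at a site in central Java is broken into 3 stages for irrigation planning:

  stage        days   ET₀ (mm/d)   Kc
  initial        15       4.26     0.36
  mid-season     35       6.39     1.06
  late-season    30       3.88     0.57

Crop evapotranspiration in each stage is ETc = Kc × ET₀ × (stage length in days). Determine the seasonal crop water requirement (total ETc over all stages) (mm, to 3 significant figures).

326 mm

initial: 0.36 × 4.26 × 15 = 23.00 mm
mid-season: 1.06 × 6.39 × 35 = 237.07 mm
late-season: 0.57 × 3.88 × 30 = 66.35 mm
Seasonal total = 326.42 mm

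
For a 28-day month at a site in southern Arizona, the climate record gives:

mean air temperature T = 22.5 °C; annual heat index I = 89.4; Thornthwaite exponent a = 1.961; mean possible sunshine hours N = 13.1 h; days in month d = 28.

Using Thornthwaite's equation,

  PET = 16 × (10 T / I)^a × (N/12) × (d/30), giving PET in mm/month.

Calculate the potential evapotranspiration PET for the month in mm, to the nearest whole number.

100 mm

10T/I = 10 × 22.5 / 89.4 = 2.5168
(10T/I)^a = 2.5168^1.961 = 6.1103
Uncorrected PET = 16 × 6.1103 = 97.765 mm
Correction = (N/12)(d/30) = (13.1/12)(28/30) = 1.0189
PET = 97.765 × 1.0189 = 99.613 mm/month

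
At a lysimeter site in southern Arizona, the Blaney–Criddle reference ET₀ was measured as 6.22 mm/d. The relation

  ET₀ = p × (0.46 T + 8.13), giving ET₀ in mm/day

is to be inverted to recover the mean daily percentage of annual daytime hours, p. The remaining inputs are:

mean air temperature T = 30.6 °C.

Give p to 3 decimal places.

p = ET₀ / (0.46 T + 8.13) = 6.22 / (0.46 × 30.6 + 8.13) = 6.22 / 22.206 = 0.2801

0.280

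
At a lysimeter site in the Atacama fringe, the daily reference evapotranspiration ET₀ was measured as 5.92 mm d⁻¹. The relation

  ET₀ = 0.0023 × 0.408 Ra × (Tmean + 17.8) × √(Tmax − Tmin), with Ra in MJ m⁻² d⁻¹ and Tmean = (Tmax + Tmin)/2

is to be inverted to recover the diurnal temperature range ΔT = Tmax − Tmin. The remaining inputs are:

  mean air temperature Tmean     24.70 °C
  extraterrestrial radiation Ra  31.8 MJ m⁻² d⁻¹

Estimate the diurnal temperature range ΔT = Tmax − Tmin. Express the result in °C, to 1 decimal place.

√ΔT = ET₀ / [0.0023 × 0.408 × Ra × (Tmean+17.8)] = 5.92 / (0.0023 × 12.9744 × 42.50) = 4.6679
ΔT = 4.6679² = 21.789 °C

21.8 °C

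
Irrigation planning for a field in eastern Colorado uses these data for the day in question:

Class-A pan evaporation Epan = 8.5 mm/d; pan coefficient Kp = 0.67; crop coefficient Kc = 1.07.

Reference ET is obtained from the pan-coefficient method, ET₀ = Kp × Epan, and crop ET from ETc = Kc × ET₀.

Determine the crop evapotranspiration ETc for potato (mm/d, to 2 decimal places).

ET₀ = 0.67 × 8.5 = 5.6950 mm/d
ETc = Kc × ET₀ = 1.07 × 5.6950 = 6.0937 mm/d

6.09 mm/d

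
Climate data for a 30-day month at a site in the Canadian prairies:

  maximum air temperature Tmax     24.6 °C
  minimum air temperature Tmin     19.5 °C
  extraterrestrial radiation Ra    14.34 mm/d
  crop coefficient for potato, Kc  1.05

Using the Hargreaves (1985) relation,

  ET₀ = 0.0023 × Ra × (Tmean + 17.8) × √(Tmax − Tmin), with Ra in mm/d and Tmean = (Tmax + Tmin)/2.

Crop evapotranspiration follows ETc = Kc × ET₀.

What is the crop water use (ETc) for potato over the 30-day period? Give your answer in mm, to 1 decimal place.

Tmean = (24.6 + 19.5)/2 = 22.05 °C
ET₀ = 0.0023 × 14.34 × (22.05 + 17.8) × √5.1 = 0.0023 × 14.34 × 39.85 × 2.2583 = 2.9682 mm/d
ETc = Kc × ET₀ = 1.05 × 2.9682 = 3.1166 mm/d
Over 30 days: 3.1166 × 30 = 93.498 mm

93.5 mm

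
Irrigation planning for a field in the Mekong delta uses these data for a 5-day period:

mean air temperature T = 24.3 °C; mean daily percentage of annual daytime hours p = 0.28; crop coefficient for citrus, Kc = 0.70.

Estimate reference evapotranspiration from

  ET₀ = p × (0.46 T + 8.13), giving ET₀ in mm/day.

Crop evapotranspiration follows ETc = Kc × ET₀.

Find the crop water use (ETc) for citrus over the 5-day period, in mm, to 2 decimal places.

ET₀ = 0.28 × (0.46 × 24.3 + 8.13) = 0.28 × 19.308 = 5.4062 mm/d
ETc = Kc × ET₀ = 0.70 × 5.4062 = 3.7843 mm/d
Over 5 days: 3.7843 × 5 = 18.922 mm

18.92 mm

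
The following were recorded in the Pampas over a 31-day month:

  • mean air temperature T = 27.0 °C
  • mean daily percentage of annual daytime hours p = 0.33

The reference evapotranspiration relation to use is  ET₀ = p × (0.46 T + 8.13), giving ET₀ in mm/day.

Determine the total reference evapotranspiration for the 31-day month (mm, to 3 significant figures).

ET₀ = 0.33 × (0.46 × 27.0 + 8.13) = 0.33 × 20.550 = 6.7815 mm/d
Monthly total = 6.7815 × 31 = 210.227 mm

210 mm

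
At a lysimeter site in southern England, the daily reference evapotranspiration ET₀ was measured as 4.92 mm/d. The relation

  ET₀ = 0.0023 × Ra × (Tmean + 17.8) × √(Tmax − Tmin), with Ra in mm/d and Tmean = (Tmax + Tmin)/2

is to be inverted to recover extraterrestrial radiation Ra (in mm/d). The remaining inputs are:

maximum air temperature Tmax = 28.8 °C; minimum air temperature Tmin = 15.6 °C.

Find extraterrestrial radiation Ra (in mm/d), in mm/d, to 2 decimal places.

Tmean = 22.20 °C; √ΔT = 3.6332
Ra = ET₀ / [0.0023 × (Tmean+17.8) × √ΔT] = 4.92 / (0.0023 × 40.00 × 3.6332) = 14.719 mm/d

14.72 mm/d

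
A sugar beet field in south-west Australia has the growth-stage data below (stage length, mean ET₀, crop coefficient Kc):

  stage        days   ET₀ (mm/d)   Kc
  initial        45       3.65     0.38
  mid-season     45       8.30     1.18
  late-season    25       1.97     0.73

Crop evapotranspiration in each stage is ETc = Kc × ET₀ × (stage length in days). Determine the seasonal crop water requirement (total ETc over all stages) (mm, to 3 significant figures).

539 mm

initial: 0.38 × 3.65 × 45 = 62.42 mm
mid-season: 1.18 × 8.30 × 45 = 440.73 mm
late-season: 0.73 × 1.97 × 25 = 35.95 mm
Seasonal total = 539.10 mm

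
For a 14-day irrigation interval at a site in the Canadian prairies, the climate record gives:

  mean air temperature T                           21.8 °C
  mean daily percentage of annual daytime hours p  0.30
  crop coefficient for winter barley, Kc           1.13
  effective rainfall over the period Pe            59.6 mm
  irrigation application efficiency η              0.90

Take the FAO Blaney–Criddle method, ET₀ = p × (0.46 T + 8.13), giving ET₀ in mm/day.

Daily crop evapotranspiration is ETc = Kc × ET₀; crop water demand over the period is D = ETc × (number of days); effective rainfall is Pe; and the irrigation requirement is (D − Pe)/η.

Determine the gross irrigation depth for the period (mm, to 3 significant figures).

29.5 mm

ET₀ = 0.30 × (0.46 × 21.8 + 8.13) = 0.30 × 18.158 = 5.4474 mm/d
ETc = Kc × ET₀ = 1.13 × 5.4474 = 6.1556 mm/d
Crop demand D = ETc × 14 d = 6.1556 × 14 = 86.178 mm
D − Pe = 86.178 − 59.6 = 26.578 mm
Gross irrigation = 26.578 / 0.90 = 29.531 mm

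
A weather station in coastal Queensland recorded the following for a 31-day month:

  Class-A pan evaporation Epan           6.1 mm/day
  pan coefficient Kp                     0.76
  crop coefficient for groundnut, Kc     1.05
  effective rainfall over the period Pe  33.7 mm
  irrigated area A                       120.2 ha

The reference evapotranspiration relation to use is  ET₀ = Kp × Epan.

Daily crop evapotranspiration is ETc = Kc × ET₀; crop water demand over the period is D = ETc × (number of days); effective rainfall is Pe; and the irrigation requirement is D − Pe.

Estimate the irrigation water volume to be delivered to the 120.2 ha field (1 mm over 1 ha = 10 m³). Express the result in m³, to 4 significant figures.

ET₀ = 0.76 × 6.1 = 4.6360 mm/d
ETc = Kc × ET₀ = 1.05 × 4.6360 = 4.8678 mm/d
Crop demand D = ETc × 31 d = 4.8678 × 31 = 150.902 mm
D − Pe = 150.902 − 33.7 = 117.202 mm
Volume = 117.202 mm × 120.2 ha × 10 = 140876.8 m³

140900 m³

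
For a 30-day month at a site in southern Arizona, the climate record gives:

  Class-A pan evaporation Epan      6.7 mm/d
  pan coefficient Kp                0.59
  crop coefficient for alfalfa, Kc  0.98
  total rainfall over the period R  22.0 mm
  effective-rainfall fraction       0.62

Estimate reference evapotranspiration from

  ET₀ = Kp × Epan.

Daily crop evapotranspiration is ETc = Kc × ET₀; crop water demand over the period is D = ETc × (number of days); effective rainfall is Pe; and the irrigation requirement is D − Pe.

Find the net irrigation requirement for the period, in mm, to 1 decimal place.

102.6 mm

ET₀ = 0.59 × 6.7 = 3.9530 mm/d
ETc = Kc × ET₀ = 0.98 × 3.9530 = 3.8739 mm/d
Crop demand D = ETc × 30 d = 3.8739 × 30 = 116.217 mm
Pe = 0.62 × 22.0 = 13.640 mm
D − Pe = 116.217 − 13.640 = 102.577 mm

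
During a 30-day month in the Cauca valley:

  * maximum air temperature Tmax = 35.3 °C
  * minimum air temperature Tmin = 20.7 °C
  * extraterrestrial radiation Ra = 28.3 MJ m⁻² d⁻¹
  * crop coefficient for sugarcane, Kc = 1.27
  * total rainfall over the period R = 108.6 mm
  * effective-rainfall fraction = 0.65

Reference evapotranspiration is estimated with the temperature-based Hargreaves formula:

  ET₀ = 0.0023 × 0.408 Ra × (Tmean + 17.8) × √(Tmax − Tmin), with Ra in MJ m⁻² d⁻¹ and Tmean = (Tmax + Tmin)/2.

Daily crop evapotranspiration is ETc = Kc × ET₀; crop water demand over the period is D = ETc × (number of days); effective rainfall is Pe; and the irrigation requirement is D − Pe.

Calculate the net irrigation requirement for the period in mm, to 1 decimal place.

106.5 mm

Tmean = (35.3 + 20.7)/2 = 28.00 °C
0.408 Ra = 0.408 × 28.3 = 11.5464 mm/d equivalent
ET₀ = 0.0023 × 11.5464 × (28.00 + 17.8) × √14.6 = 0.0023 × 11.5464 × 45.80 × 3.8210 = 4.6475 mm/d
ETc = Kc × ET₀ = 1.27 × 4.6475 = 5.9023 mm/d
Crop demand D = ETc × 30 d = 5.9023 × 30 = 177.069 mm
Pe = 0.65 × 108.6 = 70.590 mm
D − Pe = 177.069 − 70.590 = 106.479 mm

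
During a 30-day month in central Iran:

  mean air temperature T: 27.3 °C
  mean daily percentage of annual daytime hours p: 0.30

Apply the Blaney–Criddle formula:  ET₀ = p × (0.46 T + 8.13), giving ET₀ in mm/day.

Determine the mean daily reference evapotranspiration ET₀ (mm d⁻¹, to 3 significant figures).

6.21 mm d⁻¹

ET₀ = 0.30 × (0.46 × 27.3 + 8.13) = 0.30 × 20.688 = 6.2064 mm/d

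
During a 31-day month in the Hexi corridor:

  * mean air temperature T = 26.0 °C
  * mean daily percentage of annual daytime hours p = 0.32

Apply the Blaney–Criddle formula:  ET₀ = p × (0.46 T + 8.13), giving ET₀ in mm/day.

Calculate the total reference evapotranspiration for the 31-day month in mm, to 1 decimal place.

ET₀ = 0.32 × (0.46 × 26.0 + 8.13) = 0.32 × 20.090 = 6.4288 mm/d
Monthly total = 6.4288 × 31 = 199.293 mm

199.3 mm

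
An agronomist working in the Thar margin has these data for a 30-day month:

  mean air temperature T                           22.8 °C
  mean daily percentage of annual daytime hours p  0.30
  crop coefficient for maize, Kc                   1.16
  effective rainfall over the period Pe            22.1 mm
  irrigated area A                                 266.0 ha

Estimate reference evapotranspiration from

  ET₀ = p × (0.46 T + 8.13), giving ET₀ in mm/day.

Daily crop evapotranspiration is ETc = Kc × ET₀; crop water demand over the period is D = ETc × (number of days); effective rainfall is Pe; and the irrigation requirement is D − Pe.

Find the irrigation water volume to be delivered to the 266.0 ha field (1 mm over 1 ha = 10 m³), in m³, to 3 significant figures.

458000 m³

ET₀ = 0.30 × (0.46 × 22.8 + 8.13) = 0.30 × 18.618 = 5.5854 mm/d
ETc = Kc × ET₀ = 1.16 × 5.5854 = 6.4791 mm/d
Crop demand D = ETc × 30 d = 6.4791 × 30 = 194.373 mm
D − Pe = 194.373 − 22.1 = 172.273 mm
Volume = 172.273 mm × 266.0 ha × 10 = 458246.2 m³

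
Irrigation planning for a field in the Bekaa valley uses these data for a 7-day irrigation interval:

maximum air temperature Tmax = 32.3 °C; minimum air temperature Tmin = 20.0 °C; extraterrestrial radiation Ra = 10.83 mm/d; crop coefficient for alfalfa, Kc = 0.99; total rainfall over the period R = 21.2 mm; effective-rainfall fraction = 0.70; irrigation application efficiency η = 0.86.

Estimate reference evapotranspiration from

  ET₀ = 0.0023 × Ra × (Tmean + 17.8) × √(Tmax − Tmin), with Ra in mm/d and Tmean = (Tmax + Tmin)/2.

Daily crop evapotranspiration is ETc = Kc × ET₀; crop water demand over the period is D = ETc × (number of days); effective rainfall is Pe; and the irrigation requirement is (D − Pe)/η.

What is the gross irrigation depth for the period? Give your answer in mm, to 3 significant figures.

13.7 mm

Tmean = (32.3 + 20.0)/2 = 26.15 °C
ET₀ = 0.0023 × 10.83 × (26.15 + 17.8) × √12.3 = 0.0023 × 10.83 × 43.95 × 3.5071 = 3.8394 mm/d
ETc = Kc × ET₀ = 0.99 × 3.8394 = 3.8010 mm/d
Crop demand D = ETc × 7 d = 3.8010 × 7 = 26.607 mm
Pe = 0.70 × 21.2 = 14.840 mm
D − Pe = 26.607 − 14.840 = 11.767 mm
Gross irrigation = 11.767 / 0.86 = 13.683 mm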